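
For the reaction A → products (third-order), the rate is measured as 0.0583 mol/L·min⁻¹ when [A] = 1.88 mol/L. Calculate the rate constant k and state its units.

0.008774 (mol/L)⁻²·min⁻¹

Step 1: rate = k[A]^3, so k = rate / [A]^3.
Step 2: k = 0.0583 / (1.88)^3 = 0.0583 / 6.645.
Step 3: k = 0.008774 (mol/L)⁻²·min⁻¹.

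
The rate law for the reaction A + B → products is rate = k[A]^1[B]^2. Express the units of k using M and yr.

M⁻²·yr⁻¹

Step 1: Overall order = 1 + 2 = 3.
Step 2: rate has units M·yr⁻¹; [A]^1[B]^2 has units M^3.
Step 3: k = rate/([A]^1[B]^2), so units of k = M^(1-3)·yr⁻¹ = M⁻²·yr⁻¹.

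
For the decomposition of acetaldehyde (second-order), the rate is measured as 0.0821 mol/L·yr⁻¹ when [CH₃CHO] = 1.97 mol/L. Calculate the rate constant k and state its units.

0.02115 (mol/L)⁻¹·yr⁻¹

Step 1: rate = k[CH₃CHO]^2, so k = rate / [CH₃CHO]^2.
Step 2: k = 0.0821 / (1.97)^2 = 0.0821 / 3.881.
Step 3: k = 0.02115 (mol/L)⁻¹·yr⁻¹.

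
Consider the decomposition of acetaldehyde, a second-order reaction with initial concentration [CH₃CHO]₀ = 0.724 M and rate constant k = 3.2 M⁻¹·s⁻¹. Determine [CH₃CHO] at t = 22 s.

0.01393 M

Step 1: For a second-order reaction: 1/[CH₃CHO] = 1/[CH₃CHO]₀ + kt
Step 2: 1/[CH₃CHO] = 1/0.724 + 3.2 × 22
Step 3: 1/[CH₃CHO] = 1.381 + 70.4 = 71.78
Step 4: [CH₃CHO] = 1/71.78 = 0.01393 M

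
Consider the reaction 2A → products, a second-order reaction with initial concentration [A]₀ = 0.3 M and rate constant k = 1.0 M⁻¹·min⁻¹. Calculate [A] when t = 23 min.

0.03797 M

Step 1: For a second-order reaction: 1/[A] = 1/[A]₀ + kt
Step 2: 1/[A] = 1/0.3 + 1.0 × 23
Step 3: 1/[A] = 3.333 + 23 = 26.33
Step 4: [A] = 1/26.33 = 0.03797 M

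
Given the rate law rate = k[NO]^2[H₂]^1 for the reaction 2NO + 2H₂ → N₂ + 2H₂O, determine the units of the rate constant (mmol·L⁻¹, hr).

(mmol·L⁻¹)⁻²·hr⁻¹

Step 1: Overall order = 2 + 1 = 3.
Step 2: rate has units mmol·L⁻¹·hr⁻¹; [NO]^2[H₂]^1 has units (mmol·L⁻¹)^3.
Step 3: k = rate/([NO]^2[H₂]^1), so units of k = (mmol·L⁻¹)^(1-3)·hr⁻¹ = (mmol·L⁻¹)⁻²·hr⁻¹.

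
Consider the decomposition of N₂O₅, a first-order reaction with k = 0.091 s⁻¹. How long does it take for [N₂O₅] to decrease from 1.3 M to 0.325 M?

15.23 s

Step 1: For first-order: t = ln([N₂O₅]₀/[N₂O₅])/k
Step 2: t = ln(1.3/0.325)/0.091
Step 3: t = ln(4)/0.091
Step 4: t = 1.386/0.091 = 15.23 s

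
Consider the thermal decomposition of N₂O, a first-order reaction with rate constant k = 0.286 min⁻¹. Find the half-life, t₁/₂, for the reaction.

2.424 min

Step 1: For a first-order reaction, t₁/₂ = ln(2)/k
Step 2: t₁/₂ = ln(2)/0.286
Step 3: t₁/₂ = 0.6931/0.286 = 2.424 min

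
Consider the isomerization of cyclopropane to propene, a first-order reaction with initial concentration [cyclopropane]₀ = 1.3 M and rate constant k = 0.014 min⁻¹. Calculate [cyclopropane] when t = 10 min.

1.13 M

Step 1: For a first-order reaction: [cyclopropane] = [cyclopropane]₀ × e^(-kt)
Step 2: [cyclopropane] = 1.3 × e^(-0.014 × 10)
Step 3: [cyclopropane] = 1.3 × e^(-0.14)
Step 4: [cyclopropane] = 1.3 × 0.869358 = 1.13 M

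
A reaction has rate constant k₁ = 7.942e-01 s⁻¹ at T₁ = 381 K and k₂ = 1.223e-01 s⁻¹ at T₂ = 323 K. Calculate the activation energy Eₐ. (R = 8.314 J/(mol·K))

33.0 kJ/mol

Step 1: Use the two-temperature Arrhenius form: ln(k₂/k₁) = -Eₐ/R × (1/T₂ - 1/T₁)
Step 2: ln(k₂/k₁) = ln(1.223e-01/7.942e-01) = ln(0.153991) = -1.87086
Step 3: 1/T₂ - 1/T₁ = 1/323 - 1/381 = 4.713033e-04 K⁻¹
Step 4: Eₐ = -R × ln(k₂/k₁) / (1/T₂ - 1/T₁) = -8.314 × -1.87086 / 4.713033e-04
Step 5: Eₐ = 3.3003e+04 J/mol = 33.0 kJ/mol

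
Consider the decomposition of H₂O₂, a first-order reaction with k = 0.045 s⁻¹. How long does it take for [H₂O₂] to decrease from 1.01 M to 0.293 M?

27.5 s

Step 1: For first-order: t = ln([H₂O₂]₀/[H₂O₂])/k
Step 2: t = ln(1.01/0.293)/0.045
Step 3: t = ln(3.447)/0.045
Step 4: t = 1.238/0.045 = 27.5 s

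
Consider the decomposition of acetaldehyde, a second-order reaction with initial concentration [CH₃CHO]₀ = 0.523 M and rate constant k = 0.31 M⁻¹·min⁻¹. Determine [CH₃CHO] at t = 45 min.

0.06304 M

Step 1: For a second-order reaction: 1/[CH₃CHO] = 1/[CH₃CHO]₀ + kt
Step 2: 1/[CH₃CHO] = 1/0.523 + 0.31 × 45
Step 3: 1/[CH₃CHO] = 1.912 + 13.95 = 15.86
Step 4: [CH₃CHO] = 1/15.86 = 0.06304 M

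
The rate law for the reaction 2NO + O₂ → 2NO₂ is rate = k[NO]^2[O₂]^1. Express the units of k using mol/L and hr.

(mol/L)⁻²·hr⁻¹

Step 1: Overall order = 2 + 1 = 3.
Step 2: rate has units mol/L·hr⁻¹; [NO]^2[O₂]^1 has units (mol/L)^3.
Step 3: k = rate/([NO]^2[O₂]^1), so units of k = (mol/L)^(1-3)·hr⁻¹ = (mol/L)⁻²·hr⁻¹.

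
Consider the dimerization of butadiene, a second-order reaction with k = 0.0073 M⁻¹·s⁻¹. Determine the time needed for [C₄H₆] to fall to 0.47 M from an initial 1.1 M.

166.9 s

Step 1: For second-order: t = (1/[C₄H₆] - 1/[C₄H₆]₀)/k
Step 2: t = (1/0.47 - 1/1.1)/0.0073
Step 3: t = (2.128 - 0.9091)/0.0073
Step 4: t = 1.219/0.0073 = 166.9 s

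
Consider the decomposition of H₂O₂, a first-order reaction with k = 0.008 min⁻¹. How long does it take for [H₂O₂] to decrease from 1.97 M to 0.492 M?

173.4 min

Step 1: For first-order: t = ln([H₂O₂]₀/[H₂O₂])/k
Step 2: t = ln(1.97/0.492)/0.008
Step 3: t = ln(4.004)/0.008
Step 4: t = 1.387/0.008 = 173.4 min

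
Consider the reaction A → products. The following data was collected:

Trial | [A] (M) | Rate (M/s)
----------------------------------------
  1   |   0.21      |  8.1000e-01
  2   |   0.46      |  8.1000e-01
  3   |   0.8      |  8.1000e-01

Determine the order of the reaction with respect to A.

zeroth order (0)

Step 1: Compare trials - when concentration changes, rate stays constant.
Step 2: rate₂/rate₁ = 8.1000e-01/8.1000e-01 = 1
Step 3: [A]₂/[A]₁ = 0.46/0.21 = 2.19
Step 4: Since rate ratio ≈ (conc ratio)^0, the reaction is zeroth order.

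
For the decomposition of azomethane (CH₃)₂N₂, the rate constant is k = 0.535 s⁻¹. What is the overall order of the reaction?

first order (1)

Step 1: The units of k for an nth-order reaction are (concentration)^(1-n)·(time)⁻¹.
Step 2: Here k has units s⁻¹, so the concentration exponent is 0.
Step 3: 1 - n = 0 ⇒ n = 1. The reaction is first order.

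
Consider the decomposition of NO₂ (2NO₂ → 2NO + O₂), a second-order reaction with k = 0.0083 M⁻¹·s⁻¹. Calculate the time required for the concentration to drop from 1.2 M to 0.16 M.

652.6 s

Step 1: For second-order: t = (1/[NO₂] - 1/[NO₂]₀)/k
Step 2: t = (1/0.16 - 1/1.2)/0.0083
Step 3: t = (6.25 - 0.8333)/0.0083
Step 4: t = 5.417/0.0083 = 652.6 s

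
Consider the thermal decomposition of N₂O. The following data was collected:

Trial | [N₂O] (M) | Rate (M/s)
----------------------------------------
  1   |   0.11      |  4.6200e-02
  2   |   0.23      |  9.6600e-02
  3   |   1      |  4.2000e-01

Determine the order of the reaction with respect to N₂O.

first order (1)

Step 1: Compare trials to find order n where rate₂/rate₁ = ([N₂O]₂/[N₂O]₁)^n
Step 2: rate₂/rate₁ = 9.6600e-02/4.6200e-02 = 2.091
Step 3: [N₂O]₂/[N₂O]₁ = 0.23/0.11 = 2.091
Step 4: n = ln(2.091)/ln(2.091) = 1.00 ≈ 1
Step 5: The reaction is first order in N₂O.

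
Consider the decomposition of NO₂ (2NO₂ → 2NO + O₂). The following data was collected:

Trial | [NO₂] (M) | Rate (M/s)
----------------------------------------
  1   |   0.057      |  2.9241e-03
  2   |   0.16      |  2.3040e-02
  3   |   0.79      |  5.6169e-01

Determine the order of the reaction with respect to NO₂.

second order (2)

Step 1: Compare trials to find order n where rate₂/rate₁ = ([NO₂]₂/[NO₂]₁)^n
Step 2: rate₂/rate₁ = 2.3040e-02/2.9241e-03 = 7.879
Step 3: [NO₂]₂/[NO₂]₁ = 0.16/0.057 = 2.807
Step 4: n = ln(7.879)/ln(2.807) = 2.00 ≈ 2
Step 5: The reaction is second order in NO₂.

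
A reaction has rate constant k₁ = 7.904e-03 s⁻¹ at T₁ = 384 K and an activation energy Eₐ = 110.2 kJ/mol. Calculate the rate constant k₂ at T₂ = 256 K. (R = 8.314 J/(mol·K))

2.526e-10 s⁻¹

Step 1: Use the two-temperature Arrhenius form: ln(k₂/k₁) = -Eₐ/R × (1/T₂ - 1/T₁)
Step 2: Convert Eₐ to J/mol: 110.2 kJ/mol = 110200 J/mol
Step 3: 1/T₂ - 1/T₁ = 1/256 - 1/384 = 1.302083e-03 K⁻¹
Step 4: ln(k₂/k₁) = -110200/8.314 × 1.302083e-03 = -17.25879
Step 5: k₂ = k₁ × exp(-17.25879) = 7.904e-03 × 3.19597e-08 = 2.526e-10 s⁻¹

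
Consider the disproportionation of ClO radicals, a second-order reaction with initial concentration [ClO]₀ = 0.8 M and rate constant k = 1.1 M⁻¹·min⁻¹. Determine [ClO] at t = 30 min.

0.0292 M

Step 1: For a second-order reaction: 1/[ClO] = 1/[ClO]₀ + kt
Step 2: 1/[ClO] = 1/0.8 + 1.1 × 30
Step 3: 1/[ClO] = 1.25 + 33 = 34.25
Step 4: [ClO] = 1/34.25 = 0.0292 M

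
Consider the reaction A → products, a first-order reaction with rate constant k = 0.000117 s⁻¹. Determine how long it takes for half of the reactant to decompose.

5924 s

Step 1: For a first-order reaction, t₁/₂ = ln(2)/k
Step 2: t₁/₂ = ln(2)/0.000117
Step 3: t₁/₂ = 0.6931/0.000117 = 5924 s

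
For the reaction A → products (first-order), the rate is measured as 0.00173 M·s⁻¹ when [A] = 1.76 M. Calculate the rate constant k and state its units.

0.000983 s⁻¹

Step 1: rate = k[A]^1, so k = rate / [A]^1.
Step 2: k = 0.00173 / (1.76)^1 = 0.00173 / 1.76.
Step 3: k = 0.000983 s⁻¹.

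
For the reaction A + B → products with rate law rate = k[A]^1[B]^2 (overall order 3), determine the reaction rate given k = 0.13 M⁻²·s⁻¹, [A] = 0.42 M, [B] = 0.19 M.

0.001971 M/s

Step 1: The rate law is rate = k[A]^1[B]^2, overall order = 1+2 = 3
Step 2: Substitute values: rate = 0.13 × (0.42)^1 × (0.19)^2
Step 3: rate = 0.13 × 0.42 × 0.0361 = 0.00197106 M/s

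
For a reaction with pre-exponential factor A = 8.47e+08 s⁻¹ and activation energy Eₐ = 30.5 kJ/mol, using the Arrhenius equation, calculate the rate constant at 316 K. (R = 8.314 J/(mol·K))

7.69e+03 s⁻¹

Step 1: Use the Arrhenius equation: k = A × exp(-Eₐ/RT)
Step 2: Convert Eₐ to J/mol: 30.5 kJ/mol = 30500 J/mol
Step 3: Calculate the exponent: -Eₐ/(RT) = -30500/(8.314 × 316) = -11.60921
Step 4: k = 8.47e+08 × exp(-11.60921)
Step 5: k = 8.47e+08 × 9.08206e-06 = 7.6925e+03 s⁻¹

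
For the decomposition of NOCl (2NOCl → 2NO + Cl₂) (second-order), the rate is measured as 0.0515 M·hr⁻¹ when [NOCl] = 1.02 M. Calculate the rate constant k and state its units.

0.0495 M⁻¹·hr⁻¹

Step 1: rate = k[NOCl]^2, so k = rate / [NOCl]^2.
Step 2: k = 0.0515 / (1.02)^2 = 0.0515 / 1.04.
Step 3: k = 0.0495 M⁻¹·hr⁻¹.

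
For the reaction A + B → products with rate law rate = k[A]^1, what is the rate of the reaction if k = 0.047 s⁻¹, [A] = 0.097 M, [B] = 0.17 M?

0.004559 M/s

Step 1: The rate law is rate = k[A]^1
Step 2: Note that the rate does not depend on [B] (zero order in B).
Step 3: rate = 0.047 × (0.097)^1 = 0.004559 M/s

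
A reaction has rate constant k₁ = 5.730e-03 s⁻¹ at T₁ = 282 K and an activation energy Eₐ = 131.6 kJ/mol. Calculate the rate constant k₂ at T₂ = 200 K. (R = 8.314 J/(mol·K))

5.802e-13 s⁻¹

Step 1: Use the two-temperature Arrhenius form: ln(k₂/k₁) = -Eₐ/R × (1/T₂ - 1/T₁)
Step 2: Convert Eₐ to J/mol: 131.6 kJ/mol = 131600 J/mol
Step 3: 1/T₂ - 1/T₁ = 1/200 - 1/282 = 1.453901e-03 K⁻¹
Step 4: ln(k₂/k₁) = -131600/8.314 × 1.453901e-03 = -23.01340
Step 5: k₂ = k₁ × exp(-23.01340) = 5.730e-03 × 1.01253e-10 = 5.802e-13 s⁻¹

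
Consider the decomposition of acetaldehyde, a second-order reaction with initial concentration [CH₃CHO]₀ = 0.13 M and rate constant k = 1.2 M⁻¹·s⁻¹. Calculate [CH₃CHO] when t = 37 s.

0.0192 M

Step 1: For a second-order reaction: 1/[CH₃CHO] = 1/[CH₃CHO]₀ + kt
Step 2: 1/[CH₃CHO] = 1/0.13 + 1.2 × 37
Step 3: 1/[CH₃CHO] = 7.692 + 44.4 = 52.09
Step 4: [CH₃CHO] = 1/52.09 = 0.0192 M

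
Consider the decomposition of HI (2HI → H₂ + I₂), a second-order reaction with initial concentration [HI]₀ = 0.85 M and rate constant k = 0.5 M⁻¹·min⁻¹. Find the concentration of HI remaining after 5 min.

0.272 M

Step 1: For a second-order reaction: 1/[HI] = 1/[HI]₀ + kt
Step 2: 1/[HI] = 1/0.85 + 0.5 × 5
Step 3: 1/[HI] = 1.176 + 2.5 = 3.676
Step 4: [HI] = 1/3.676 = 0.272 M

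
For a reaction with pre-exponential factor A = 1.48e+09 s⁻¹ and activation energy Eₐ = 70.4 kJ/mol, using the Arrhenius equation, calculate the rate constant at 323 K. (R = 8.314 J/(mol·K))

6.09e-03 s⁻¹

Step 1: Use the Arrhenius equation: k = A × exp(-Eₐ/RT)
Step 2: Convert Eₐ to J/mol: 70.4 kJ/mol = 70400 J/mol
Step 3: Calculate the exponent: -Eₐ/(RT) = -70400/(8.314 × 323) = -26.21562
Step 4: k = 1.48e+09 × exp(-26.21562)
Step 5: k = 1.48e+09 × 4.11814e-12 = 6.0948e-03 s⁻¹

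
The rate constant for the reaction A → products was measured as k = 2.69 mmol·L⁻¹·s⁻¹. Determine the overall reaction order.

zeroth order (0)

Step 1: The units of k for an nth-order reaction are (concentration)^(1-n)·(time)⁻¹.
Step 2: Here k has units mmol·L⁻¹·s⁻¹, so the concentration exponent is 1.
Step 3: 1 - n = 1 ⇒ n = 0. The reaction is zeroth order.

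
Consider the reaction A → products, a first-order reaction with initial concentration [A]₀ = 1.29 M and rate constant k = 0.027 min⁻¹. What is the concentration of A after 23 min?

0.6933 M

Step 1: For a first-order reaction: [A] = [A]₀ × e^(-kt)
Step 2: [A] = 1.29 × e^(-0.027 × 23)
Step 3: [A] = 1.29 × e^(-0.621)
Step 4: [A] = 1.29 × 0.537407 = 0.6933 M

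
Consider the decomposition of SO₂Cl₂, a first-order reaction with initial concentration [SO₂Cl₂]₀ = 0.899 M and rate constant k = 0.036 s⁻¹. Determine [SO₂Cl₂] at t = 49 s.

0.1541 M

Step 1: For a first-order reaction: [SO₂Cl₂] = [SO₂Cl₂]₀ × e^(-kt)
Step 2: [SO₂Cl₂] = 0.899 × e^(-0.036 × 49)
Step 3: [SO₂Cl₂] = 0.899 × e^(-1.764)
Step 4: [SO₂Cl₂] = 0.899 × 0.171358 = 0.1541 M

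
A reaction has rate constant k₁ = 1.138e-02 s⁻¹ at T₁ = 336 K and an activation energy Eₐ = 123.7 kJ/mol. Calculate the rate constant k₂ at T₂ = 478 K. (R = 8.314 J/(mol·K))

5.877e+03 s⁻¹

Step 1: Use the two-temperature Arrhenius form: ln(k₂/k₁) = -Eₐ/R × (1/T₂ - 1/T₁)
Step 2: Convert Eₐ to J/mol: 123.7 kJ/mol = 123700 J/mol
Step 3: 1/T₂ - 1/T₁ = 1/478 - 1/336 = -8.841403e-04 K⁻¹
Step 4: ln(k₂/k₁) = -123700/8.314 × -8.841403e-04 = 13.15470
Step 5: k₂ = k₁ × exp(13.15470) = 1.138e-02 × 5.16433e+05 = 5.877e+03 s⁻¹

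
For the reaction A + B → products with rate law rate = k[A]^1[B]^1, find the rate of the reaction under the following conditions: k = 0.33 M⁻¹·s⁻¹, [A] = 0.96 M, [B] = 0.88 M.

0.2788 M/s

Step 1: The rate law is rate = k[A]^1[B]^1
Step 2: Substitute: rate = 0.33 × (0.96)^1 × (0.88)^1
Step 3: rate = 0.33 × 0.96 × 0.88 = 0.278784 M/s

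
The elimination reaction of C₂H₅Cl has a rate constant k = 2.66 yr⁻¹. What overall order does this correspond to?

first order (1)

Step 1: The units of k for an nth-order reaction are (concentration)^(1-n)·(time)⁻¹.
Step 2: Here k has units yr⁻¹, so the concentration exponent is 0.
Step 3: 1 - n = 0 ⇒ n = 1. The reaction is first order.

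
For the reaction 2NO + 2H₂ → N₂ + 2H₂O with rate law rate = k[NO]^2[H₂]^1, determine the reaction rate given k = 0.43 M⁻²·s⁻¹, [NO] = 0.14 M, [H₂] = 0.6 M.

0.005057 M/s

Step 1: The rate law is rate = k[NO]^2[H₂]^1
Step 2: Substitute: rate = 0.43 × (0.14)^2 × (0.6)^1
Step 3: rate = 0.43 × 0.0196 × 0.6 = 0.0050568 M/s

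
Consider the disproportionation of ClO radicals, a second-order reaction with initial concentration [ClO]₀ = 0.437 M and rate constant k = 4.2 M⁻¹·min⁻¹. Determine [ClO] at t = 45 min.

0.005228 M

Step 1: For a second-order reaction: 1/[ClO] = 1/[ClO]₀ + kt
Step 2: 1/[ClO] = 1/0.437 + 4.2 × 45
Step 3: 1/[ClO] = 2.288 + 189 = 191.3
Step 4: [ClO] = 1/191.3 = 0.005228 M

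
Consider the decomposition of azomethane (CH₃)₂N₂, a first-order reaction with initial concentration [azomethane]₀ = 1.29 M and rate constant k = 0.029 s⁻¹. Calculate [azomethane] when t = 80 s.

0.1268 M

Step 1: For a first-order reaction: [azomethane] = [azomethane]₀ × e^(-kt)
Step 2: [azomethane] = 1.29 × e^(-0.029 × 80)
Step 3: [azomethane] = 1.29 × e^(-2.32)
Step 4: [azomethane] = 1.29 × 0.0982736 = 0.1268 M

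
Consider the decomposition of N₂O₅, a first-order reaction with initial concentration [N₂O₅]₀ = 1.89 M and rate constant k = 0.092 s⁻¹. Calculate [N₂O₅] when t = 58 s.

0.009101 M

Step 1: For a first-order reaction: [N₂O₅] = [N₂O₅]₀ × e^(-kt)
Step 2: [N₂O₅] = 1.89 × e^(-0.092 × 58)
Step 3: [N₂O₅] = 1.89 × e^(-5.336)
Step 4: [N₂O₅] = 1.89 × 0.00481509 = 0.009101 M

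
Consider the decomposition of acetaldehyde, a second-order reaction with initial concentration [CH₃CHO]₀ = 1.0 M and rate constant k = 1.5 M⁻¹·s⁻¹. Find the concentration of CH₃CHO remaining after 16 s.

0.04 M

Step 1: For a second-order reaction: 1/[CH₃CHO] = 1/[CH₃CHO]₀ + kt
Step 2: 1/[CH₃CHO] = 1/1.0 + 1.5 × 16
Step 3: 1/[CH₃CHO] = 1 + 24 = 25
Step 4: [CH₃CHO] = 1/25 = 0.04 M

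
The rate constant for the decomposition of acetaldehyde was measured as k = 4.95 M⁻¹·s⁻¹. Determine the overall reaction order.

second order (2)

Step 1: The units of k for an nth-order reaction are (concentration)^(1-n)·(time)⁻¹.
Step 2: Here k has units M⁻¹·s⁻¹, so the concentration exponent is -1.
Step 3: 1 - n = -1 ⇒ n = 2. The reaction is second order.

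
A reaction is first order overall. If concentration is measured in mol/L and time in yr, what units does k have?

yr⁻¹

Step 1: For overall order n, rate = k × (concentration)^n.
Step 2: Rate has units mol/L·yr⁻¹; concentration term has units (mol/L)^1.
Step 3: k = rate / (concentration)^n, so units of k = (mol/L)^(1-1)·yr⁻¹ = yr⁻¹.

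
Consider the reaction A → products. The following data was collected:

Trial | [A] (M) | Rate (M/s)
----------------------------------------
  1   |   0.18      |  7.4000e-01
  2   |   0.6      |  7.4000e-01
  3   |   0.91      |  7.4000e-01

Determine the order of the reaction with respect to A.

zeroth order (0)

Step 1: Compare trials - when concentration changes, rate stays constant.
Step 2: rate₂/rate₁ = 7.4000e-01/7.4000e-01 = 1
Step 3: [A]₂/[A]₁ = 0.6/0.18 = 3.333
Step 4: Since rate ratio ≈ (conc ratio)^0, the reaction is zeroth order.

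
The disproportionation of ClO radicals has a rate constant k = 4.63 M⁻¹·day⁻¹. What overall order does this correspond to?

second order (2)

Step 1: The units of k for an nth-order reaction are (concentration)^(1-n)·(time)⁻¹.
Step 2: Here k has units M⁻¹·day⁻¹, so the concentration exponent is -1.
Step 3: 1 - n = -1 ⇒ n = 2. The reaction is second order.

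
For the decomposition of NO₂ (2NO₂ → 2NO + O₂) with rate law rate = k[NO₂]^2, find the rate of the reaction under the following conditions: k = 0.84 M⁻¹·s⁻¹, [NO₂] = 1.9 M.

3.032 M/s

Step 1: Identify the rate law: rate = k[NO₂]^2
Step 2: Substitute values: rate = 0.84 × (1.9)^2
Step 3: Calculate: rate = 0.84 × 3.61 = 3.0324 M/s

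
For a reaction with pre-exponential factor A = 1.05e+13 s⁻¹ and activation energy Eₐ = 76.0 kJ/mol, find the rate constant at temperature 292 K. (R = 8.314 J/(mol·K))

2.66e-01 s⁻¹

Step 1: Use the Arrhenius equation: k = A × exp(-Eₐ/RT)
Step 2: Convert Eₐ to J/mol: 76.0 kJ/mol = 76000 J/mol
Step 3: Calculate the exponent: -Eₐ/(RT) = -76000/(8.314 × 292) = -31.30551
Step 4: k = 1.05e+13 × exp(-31.30551)
Step 5: k = 1.05e+13 × 2.53624e-14 = 2.6631e-01 s⁻¹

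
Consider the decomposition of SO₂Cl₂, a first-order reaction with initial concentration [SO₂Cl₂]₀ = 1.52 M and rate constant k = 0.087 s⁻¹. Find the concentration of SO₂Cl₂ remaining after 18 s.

0.3175 M

Step 1: For a first-order reaction: [SO₂Cl₂] = [SO₂Cl₂]₀ × e^(-kt)
Step 2: [SO₂Cl₂] = 1.52 × e^(-0.087 × 18)
Step 3: [SO₂Cl₂] = 1.52 × e^(-1.566)
Step 4: [SO₂Cl₂] = 1.52 × 0.208879 = 0.3175 M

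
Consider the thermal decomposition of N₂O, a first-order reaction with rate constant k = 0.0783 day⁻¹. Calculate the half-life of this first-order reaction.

8.852 day

Step 1: For a first-order reaction, t₁/₂ = ln(2)/k
Step 2: t₁/₂ = ln(2)/0.0783
Step 3: t₁/₂ = 0.6931/0.0783 = 8.852 day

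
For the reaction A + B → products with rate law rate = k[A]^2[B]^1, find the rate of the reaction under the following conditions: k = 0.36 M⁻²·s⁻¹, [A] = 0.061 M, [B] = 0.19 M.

0.0002545 M/s

Step 1: The rate law is rate = k[A]^2[B]^1
Step 2: Substitute: rate = 0.36 × (0.061)^2 × (0.19)^1
Step 3: rate = 0.36 × 0.003721 × 0.19 = 0.000254516 M/s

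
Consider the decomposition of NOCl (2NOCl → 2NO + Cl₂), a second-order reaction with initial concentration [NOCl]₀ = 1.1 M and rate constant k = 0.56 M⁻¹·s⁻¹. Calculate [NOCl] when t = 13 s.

0.1221 M

Step 1: For a second-order reaction: 1/[NOCl] = 1/[NOCl]₀ + kt
Step 2: 1/[NOCl] = 1/1.1 + 0.56 × 13
Step 3: 1/[NOCl] = 0.9091 + 7.28 = 8.189
Step 4: [NOCl] = 1/8.189 = 0.1221 M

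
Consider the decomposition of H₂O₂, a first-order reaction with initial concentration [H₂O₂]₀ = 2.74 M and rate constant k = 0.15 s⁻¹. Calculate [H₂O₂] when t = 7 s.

0.9588 M

Step 1: For a first-order reaction: [H₂O₂] = [H₂O₂]₀ × e^(-kt)
Step 2: [H₂O₂] = 2.74 × e^(-0.15 × 7)
Step 3: [H₂O₂] = 2.74 × e^(-1.05)
Step 4: [H₂O₂] = 2.74 × 0.349938 = 0.9588 M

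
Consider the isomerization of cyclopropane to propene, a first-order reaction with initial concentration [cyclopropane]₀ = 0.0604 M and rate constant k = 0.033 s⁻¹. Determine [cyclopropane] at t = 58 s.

0.008908 M

Step 1: For a first-order reaction: [cyclopropane] = [cyclopropane]₀ × e^(-kt)
Step 2: [cyclopropane] = 0.0604 × e^(-0.033 × 58)
Step 3: [cyclopropane] = 0.0604 × e^(-1.914)
Step 4: [cyclopropane] = 0.0604 × 0.147489 = 0.008908 M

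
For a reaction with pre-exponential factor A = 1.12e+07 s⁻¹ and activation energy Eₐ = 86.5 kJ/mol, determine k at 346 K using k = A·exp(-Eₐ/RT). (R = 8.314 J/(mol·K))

9.77e-07 s⁻¹

Step 1: Use the Arrhenius equation: k = A × exp(-Eₐ/RT)
Step 2: Convert Eₐ to J/mol: 86.5 kJ/mol = 86500 J/mol
Step 3: Calculate the exponent: -Eₐ/(RT) = -86500/(8.314 × 346) = -30.06976
Step 4: k = 1.12e+07 × exp(-30.06976)
Step 5: k = 1.12e+07 × 8.72708e-14 = 9.7743e-07 s⁻¹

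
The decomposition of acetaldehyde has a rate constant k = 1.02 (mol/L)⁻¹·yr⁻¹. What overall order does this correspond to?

second order (2)

Step 1: The units of k for an nth-order reaction are (concentration)^(1-n)·(time)⁻¹.
Step 2: Here k has units (mol/L)⁻¹·yr⁻¹, so the concentration exponent is -1.
Step 3: 1 - n = -1 ⇒ n = 2. The reaction is second order.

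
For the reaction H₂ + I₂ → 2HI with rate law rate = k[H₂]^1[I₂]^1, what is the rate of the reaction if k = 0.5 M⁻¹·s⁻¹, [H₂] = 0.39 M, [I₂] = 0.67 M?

0.1307 M/s

Step 1: The rate law is rate = k[H₂]^1[I₂]^1
Step 2: Substitute: rate = 0.5 × (0.39)^1 × (0.67)^1
Step 3: rate = 0.5 × 0.39 × 0.67 = 0.13065 M/s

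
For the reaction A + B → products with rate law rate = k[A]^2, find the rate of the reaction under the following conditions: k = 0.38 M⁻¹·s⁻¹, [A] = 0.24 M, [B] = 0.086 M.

0.02189 M/s

Step 1: The rate law is rate = k[A]^2
Step 2: Note that the rate does not depend on [B] (zero order in B).
Step 3: rate = 0.38 × (0.24)^2 = 0.021888 M/s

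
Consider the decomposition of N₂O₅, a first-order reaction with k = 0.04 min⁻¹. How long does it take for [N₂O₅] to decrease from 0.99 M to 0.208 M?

39 min

Step 1: For first-order: t = ln([N₂O₅]₀/[N₂O₅])/k
Step 2: t = ln(0.99/0.208)/0.04
Step 3: t = ln(4.76)/0.04
Step 4: t = 1.56/0.04 = 39 min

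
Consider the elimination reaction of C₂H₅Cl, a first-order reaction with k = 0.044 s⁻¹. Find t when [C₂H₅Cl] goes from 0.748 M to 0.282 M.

22.17 s

Step 1: For first-order: t = ln([C₂H₅Cl]₀/[C₂H₅Cl])/k
Step 2: t = ln(0.748/0.282)/0.044
Step 3: t = ln(2.652)/0.044
Step 4: t = 0.9755/0.044 = 22.17 s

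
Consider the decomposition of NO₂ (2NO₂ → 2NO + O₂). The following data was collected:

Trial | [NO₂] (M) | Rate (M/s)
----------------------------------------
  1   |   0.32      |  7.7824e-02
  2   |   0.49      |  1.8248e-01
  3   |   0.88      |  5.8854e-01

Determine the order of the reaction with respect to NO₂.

second order (2)

Step 1: Compare trials to find order n where rate₂/rate₁ = ([NO₂]₂/[NO₂]₁)^n
Step 2: rate₂/rate₁ = 1.8248e-01/7.7824e-02 = 2.345
Step 3: [NO₂]₂/[NO₂]₁ = 0.49/0.32 = 1.531
Step 4: n = ln(2.345)/ln(1.531) = 2.00 ≈ 2
Step 5: The reaction is second order in NO₂.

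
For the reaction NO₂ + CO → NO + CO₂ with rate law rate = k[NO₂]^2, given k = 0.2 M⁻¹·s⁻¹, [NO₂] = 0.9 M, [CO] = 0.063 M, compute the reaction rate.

0.162 M/s

Step 1: The rate law is rate = k[NO₂]^2
Step 2: Note that the rate does not depend on [CO] (zero order in CO).
Step 3: rate = 0.2 × (0.9)^2 = 0.162 M/s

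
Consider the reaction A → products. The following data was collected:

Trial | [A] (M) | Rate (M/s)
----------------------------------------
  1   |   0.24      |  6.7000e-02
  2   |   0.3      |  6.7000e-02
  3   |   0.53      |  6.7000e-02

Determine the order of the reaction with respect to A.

zeroth order (0)

Step 1: Compare trials - when concentration changes, rate stays constant.
Step 2: rate₂/rate₁ = 6.7000e-02/6.7000e-02 = 1
Step 3: [A]₂/[A]₁ = 0.3/0.24 = 1.25
Step 4: Since rate ratio ≈ (conc ratio)^0, the reaction is zeroth order.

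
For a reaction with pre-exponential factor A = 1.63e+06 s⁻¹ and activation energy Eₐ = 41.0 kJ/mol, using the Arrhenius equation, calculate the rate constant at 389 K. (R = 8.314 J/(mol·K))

5.09e+00 s⁻¹

Step 1: Use the Arrhenius equation: k = A × exp(-Eₐ/RT)
Step 2: Convert Eₐ to J/mol: 41.0 kJ/mol = 41000 J/mol
Step 3: Calculate the exponent: -Eₐ/(RT) = -41000/(8.314 × 389) = -12.67723
Step 4: k = 1.63e+06 × exp(-12.67723)
Step 5: k = 1.63e+06 × 3.12140e-06 = 5.0879e+00 s⁻¹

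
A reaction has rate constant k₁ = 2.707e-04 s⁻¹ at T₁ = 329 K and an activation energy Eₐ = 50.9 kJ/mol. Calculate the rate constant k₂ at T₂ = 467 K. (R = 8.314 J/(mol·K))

6.616e-02 s⁻¹

Step 1: Use the two-temperature Arrhenius form: ln(k₂/k₁) = -Eₐ/R × (1/T₂ - 1/T₁)
Step 2: Convert Eₐ to J/mol: 50.9 kJ/mol = 50900 J/mol
Step 3: 1/T₂ - 1/T₁ = 1/467 - 1/329 = -8.981861e-04 K⁻¹
Step 4: ln(k₂/k₁) = -50900/8.314 × -8.981861e-04 = 5.49888
Step 5: k₂ = k₁ × exp(5.49888) = 2.707e-04 × 2.44418e+02 = 6.616e-02 s⁻¹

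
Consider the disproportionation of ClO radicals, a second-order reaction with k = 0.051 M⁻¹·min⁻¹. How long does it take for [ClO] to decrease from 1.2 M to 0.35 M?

39.68 min

Step 1: For second-order: t = (1/[ClO] - 1/[ClO]₀)/k
Step 2: t = (1/0.35 - 1/1.2)/0.051
Step 3: t = (2.857 - 0.8333)/0.051
Step 4: t = 2.024/0.051 = 39.68 min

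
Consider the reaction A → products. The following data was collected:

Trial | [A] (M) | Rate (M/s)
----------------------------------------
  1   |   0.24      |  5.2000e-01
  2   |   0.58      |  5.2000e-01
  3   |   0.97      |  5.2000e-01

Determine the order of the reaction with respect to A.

zeroth order (0)

Step 1: Compare trials - when concentration changes, rate stays constant.
Step 2: rate₂/rate₁ = 5.2000e-01/5.2000e-01 = 1
Step 3: [A]₂/[A]₁ = 0.58/0.24 = 2.417
Step 4: Since rate ratio ≈ (conc ratio)^0, the reaction is zeroth order.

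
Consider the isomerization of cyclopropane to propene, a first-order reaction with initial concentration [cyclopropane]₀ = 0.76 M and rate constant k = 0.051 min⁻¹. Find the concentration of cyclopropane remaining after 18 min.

0.3035 M

Step 1: For a first-order reaction: [cyclopropane] = [cyclopropane]₀ × e^(-kt)
Step 2: [cyclopropane] = 0.76 × e^(-0.051 × 18)
Step 3: [cyclopropane] = 0.76 × e^(-0.918)
Step 4: [cyclopropane] = 0.76 × 0.399317 = 0.3035 M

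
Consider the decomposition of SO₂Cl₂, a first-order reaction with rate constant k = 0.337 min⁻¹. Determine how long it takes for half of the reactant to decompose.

2.057 min

Step 1: For a first-order reaction, t₁/₂ = ln(2)/k
Step 2: t₁/₂ = ln(2)/0.337
Step 3: t₁/₂ = 0.6931/0.337 = 2.057 min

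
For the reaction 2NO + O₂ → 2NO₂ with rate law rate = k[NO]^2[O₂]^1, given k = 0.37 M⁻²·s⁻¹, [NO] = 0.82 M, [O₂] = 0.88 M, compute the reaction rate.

0.2189 M/s

Step 1: The rate law is rate = k[NO]^2[O₂]^1
Step 2: Substitute: rate = 0.37 × (0.82)^2 × (0.88)^1
Step 3: rate = 0.37 × 0.6724 × 0.88 = 0.218933 M/s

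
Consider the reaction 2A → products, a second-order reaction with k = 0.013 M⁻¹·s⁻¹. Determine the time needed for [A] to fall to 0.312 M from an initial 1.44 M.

193.1 s

Step 1: For second-order: t = (1/[A] - 1/[A]₀)/k
Step 2: t = (1/0.312 - 1/1.44)/0.013
Step 3: t = (3.205 - 0.6944)/0.013
Step 4: t = 2.511/0.013 = 193.1 s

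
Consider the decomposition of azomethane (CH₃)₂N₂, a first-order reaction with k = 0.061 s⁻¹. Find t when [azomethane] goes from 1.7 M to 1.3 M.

4.398 s

Step 1: For first-order: t = ln([azomethane]₀/[azomethane])/k
Step 2: t = ln(1.7/1.3)/0.061
Step 3: t = ln(1.308)/0.061
Step 4: t = 0.2683/0.061 = 4.398 s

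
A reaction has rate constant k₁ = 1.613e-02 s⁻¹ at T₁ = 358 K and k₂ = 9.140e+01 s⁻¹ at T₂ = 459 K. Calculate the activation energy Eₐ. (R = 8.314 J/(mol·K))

116.9 kJ/mol

Step 1: Use the two-temperature Arrhenius form: ln(k₂/k₁) = -Eₐ/R × (1/T₂ - 1/T₁)
Step 2: ln(k₂/k₁) = ln(9.140e+01/1.613e-02) = ln(5666.46) = 8.64232
Step 3: 1/T₂ - 1/T₁ = 1/459 - 1/358 = -6.146469e-04 K⁻¹
Step 4: Eₐ = -R × ln(k₂/k₁) / (1/T₂ - 1/T₁) = -8.314 × 8.64232 / -6.146469e-04
Step 5: Eₐ = 1.1690e+05 J/mol = 116.9 kJ/mol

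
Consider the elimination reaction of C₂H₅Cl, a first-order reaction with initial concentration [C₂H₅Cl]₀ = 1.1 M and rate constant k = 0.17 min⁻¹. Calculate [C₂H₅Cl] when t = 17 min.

0.06113 M

Step 1: For a first-order reaction: [C₂H₅Cl] = [C₂H₅Cl]₀ × e^(-kt)
Step 2: [C₂H₅Cl] = 1.1 × e^(-0.17 × 17)
Step 3: [C₂H₅Cl] = 1.1 × e^(-2.89)
Step 4: [C₂H₅Cl] = 1.1 × 0.0555762 = 0.06113 M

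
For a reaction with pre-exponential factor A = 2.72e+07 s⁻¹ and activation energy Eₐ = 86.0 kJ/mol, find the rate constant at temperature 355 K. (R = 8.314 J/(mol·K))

6.03e-06 s⁻¹

Step 1: Use the Arrhenius equation: k = A × exp(-Eₐ/RT)
Step 2: Convert Eₐ to J/mol: 86.0 kJ/mol = 86000 J/mol
Step 3: Calculate the exponent: -Eₐ/(RT) = -86000/(8.314 × 355) = -29.13802
Step 4: k = 2.72e+07 × exp(-29.13802)
Step 5: k = 2.72e+07 × 2.21574e-13 = 6.0268e-06 s⁻¹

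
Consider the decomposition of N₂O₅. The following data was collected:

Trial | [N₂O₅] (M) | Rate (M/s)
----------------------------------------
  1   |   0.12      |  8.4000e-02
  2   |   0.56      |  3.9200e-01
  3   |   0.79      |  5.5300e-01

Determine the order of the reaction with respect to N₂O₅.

first order (1)

Step 1: Compare trials to find order n where rate₂/rate₁ = ([N₂O₅]₂/[N₂O₅]₁)^n
Step 2: rate₂/rate₁ = 3.9200e-01/8.4000e-02 = 4.667
Step 3: [N₂O₅]₂/[N₂O₅]₁ = 0.56/0.12 = 4.667
Step 4: n = ln(4.667)/ln(4.667) = 1.00 ≈ 1
Step 5: The reaction is first order in N₂O₅.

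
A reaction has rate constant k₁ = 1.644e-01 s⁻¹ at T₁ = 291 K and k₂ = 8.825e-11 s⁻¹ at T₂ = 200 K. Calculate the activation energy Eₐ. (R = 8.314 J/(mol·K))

113.5 kJ/mol

Step 1: Use the two-temperature Arrhenius form: ln(k₂/k₁) = -Eₐ/R × (1/T₂ - 1/T₁)
Step 2: ln(k₂/k₁) = ln(8.825e-11/1.644e-01) = ln(5.368e-10) = -21.3454
Step 3: 1/T₂ - 1/T₁ = 1/200 - 1/291 = 1.563574e-03 K⁻¹
Step 4: Eₐ = -R × ln(k₂/k₁) / (1/T₂ - 1/T₁) = -8.314 × -21.3454 / 1.563574e-03
Step 5: Eₐ = 1.1350e+05 J/mol = 113.5 kJ/mol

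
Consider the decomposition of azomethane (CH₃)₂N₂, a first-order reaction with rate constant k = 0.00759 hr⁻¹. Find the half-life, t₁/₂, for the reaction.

91.32 hr

Step 1: For a first-order reaction, t₁/₂ = ln(2)/k
Step 2: t₁/₂ = ln(2)/0.00759
Step 3: t₁/₂ = 0.6931/0.00759 = 91.32 hr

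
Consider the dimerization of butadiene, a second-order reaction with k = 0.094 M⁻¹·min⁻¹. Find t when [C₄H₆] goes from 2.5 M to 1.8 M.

1.655 min

Step 1: For second-order: t = (1/[C₄H₆] - 1/[C₄H₆]₀)/k
Step 2: t = (1/1.8 - 1/2.5)/0.094
Step 3: t = (0.5556 - 0.4)/0.094
Step 4: t = 0.1556/0.094 = 1.655 min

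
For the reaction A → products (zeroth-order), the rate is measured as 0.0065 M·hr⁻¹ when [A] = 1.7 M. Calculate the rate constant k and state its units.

0.0065 M·hr⁻¹

Step 1: For a zeroth-order reaction, rate = k (independent of concentration).
Step 2: k = rate = 0.0065 M·hr⁻¹.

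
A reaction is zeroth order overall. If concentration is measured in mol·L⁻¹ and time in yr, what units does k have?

mol·L⁻¹·yr⁻¹

Step 1: For overall order n, rate = k × (concentration)^n.
Step 2: Rate has units mol·L⁻¹·yr⁻¹; concentration term has units (mol·L⁻¹)^0.
Step 3: k = rate / (concentration)^n, so units of k = (mol·L⁻¹)^(1-0)·yr⁻¹ = mol·L⁻¹·yr⁻¹.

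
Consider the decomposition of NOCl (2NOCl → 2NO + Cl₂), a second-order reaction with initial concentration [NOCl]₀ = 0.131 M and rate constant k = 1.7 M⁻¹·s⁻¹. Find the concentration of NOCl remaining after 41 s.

0.01293 M

Step 1: For a second-order reaction: 1/[NOCl] = 1/[NOCl]₀ + kt
Step 2: 1/[NOCl] = 1/0.131 + 1.7 × 41
Step 3: 1/[NOCl] = 7.634 + 69.7 = 77.33
Step 4: [NOCl] = 1/77.33 = 0.01293 M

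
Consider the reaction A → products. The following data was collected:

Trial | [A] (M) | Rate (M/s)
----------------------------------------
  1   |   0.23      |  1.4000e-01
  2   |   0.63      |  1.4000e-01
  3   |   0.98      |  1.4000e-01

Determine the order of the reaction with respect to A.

zeroth order (0)

Step 1: Compare trials - when concentration changes, rate stays constant.
Step 2: rate₂/rate₁ = 1.4000e-01/1.4000e-01 = 1
Step 3: [A]₂/[A]₁ = 0.63/0.23 = 2.739
Step 4: Since rate ratio ≈ (conc ratio)^0, the reaction is zeroth order.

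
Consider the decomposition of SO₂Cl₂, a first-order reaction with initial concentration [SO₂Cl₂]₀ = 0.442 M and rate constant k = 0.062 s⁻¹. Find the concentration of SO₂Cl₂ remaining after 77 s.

0.003733 M

Step 1: For a first-order reaction: [SO₂Cl₂] = [SO₂Cl₂]₀ × e^(-kt)
Step 2: [SO₂Cl₂] = 0.442 × e^(-0.062 × 77)
Step 3: [SO₂Cl₂] = 0.442 × e^(-4.774)
Step 4: [SO₂Cl₂] = 0.442 × 0.00844653 = 0.003733 M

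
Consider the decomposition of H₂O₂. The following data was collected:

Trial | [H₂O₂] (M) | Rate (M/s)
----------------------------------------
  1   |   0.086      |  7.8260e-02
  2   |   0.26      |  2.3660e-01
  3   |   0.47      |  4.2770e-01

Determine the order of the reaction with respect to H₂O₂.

first order (1)

Step 1: Compare trials to find order n where rate₂/rate₁ = ([H₂O₂]₂/[H₂O₂]₁)^n
Step 2: rate₂/rate₁ = 2.3660e-01/7.8260e-02 = 3.023
Step 3: [H₂O₂]₂/[H₂O₂]₁ = 0.26/0.086 = 3.023
Step 4: n = ln(3.023)/ln(3.023) = 1.00 ≈ 1
Step 5: The reaction is first order in H₂O₂.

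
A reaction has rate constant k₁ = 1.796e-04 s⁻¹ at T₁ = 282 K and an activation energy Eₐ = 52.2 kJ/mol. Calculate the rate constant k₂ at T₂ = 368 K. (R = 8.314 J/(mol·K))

3.266e-02 s⁻¹

Step 1: Use the two-temperature Arrhenius form: ln(k₂/k₁) = -Eₐ/R × (1/T₂ - 1/T₁)
Step 2: Convert Eₐ to J/mol: 52.2 kJ/mol = 52200 J/mol
Step 3: 1/T₂ - 1/T₁ = 1/368 - 1/282 = -8.287080e-04 K⁻¹
Step 4: ln(k₂/k₁) = -52200/8.314 × -8.287080e-04 = 5.20310
Step 5: k₂ = k₁ × exp(5.20310) = 1.796e-04 × 1.81835e+02 = 3.266e-02 s⁻¹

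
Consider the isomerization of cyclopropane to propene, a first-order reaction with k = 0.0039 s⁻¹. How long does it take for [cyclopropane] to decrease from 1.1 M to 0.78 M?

88.15 s

Step 1: For first-order: t = ln([cyclopropane]₀/[cyclopropane])/k
Step 2: t = ln(1.1/0.78)/0.0039
Step 3: t = ln(1.41)/0.0039
Step 4: t = 0.3438/0.0039 = 88.15 s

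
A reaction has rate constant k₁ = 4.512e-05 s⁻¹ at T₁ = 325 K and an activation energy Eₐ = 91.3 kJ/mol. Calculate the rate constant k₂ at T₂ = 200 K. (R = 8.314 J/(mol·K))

3.040e-14 s⁻¹

Step 1: Use the two-temperature Arrhenius form: ln(k₂/k₁) = -Eₐ/R × (1/T₂ - 1/T₁)
Step 2: Convert Eₐ to J/mol: 91.3 kJ/mol = 91300 J/mol
Step 3: 1/T₂ - 1/T₁ = 1/200 - 1/325 = 1.923077e-03 K⁻¹
Step 4: ln(k₂/k₁) = -91300/8.314 × 1.923077e-03 = -21.11823
Step 5: k₂ = k₁ × exp(-21.11823) = 4.512e-05 × 6.73704e-10 = 3.040e-14 s⁻¹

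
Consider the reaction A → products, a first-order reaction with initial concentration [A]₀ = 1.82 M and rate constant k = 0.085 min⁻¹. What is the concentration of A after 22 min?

0.2805 M

Step 1: For a first-order reaction: [A] = [A]₀ × e^(-kt)
Step 2: [A] = 1.82 × e^(-0.085 × 22)
Step 3: [A] = 1.82 × e^(-1.87)
Step 4: [A] = 1.82 × 0.154124 = 0.2805 M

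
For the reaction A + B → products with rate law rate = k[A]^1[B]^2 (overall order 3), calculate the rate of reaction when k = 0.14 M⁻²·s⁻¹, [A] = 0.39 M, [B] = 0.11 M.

0.0006607 M/s

Step 1: The rate law is rate = k[A]^1[B]^2, overall order = 1+2 = 3
Step 2: Substitute values: rate = 0.14 × (0.39)^1 × (0.11)^2
Step 3: rate = 0.14 × 0.39 × 0.0121 = 0.00066066 M/s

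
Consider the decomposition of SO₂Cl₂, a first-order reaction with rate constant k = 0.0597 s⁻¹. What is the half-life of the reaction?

11.61 s

Step 1: For a first-order reaction, t₁/₂ = ln(2)/k
Step 2: t₁/₂ = ln(2)/0.0597
Step 3: t₁/₂ = 0.6931/0.0597 = 11.61 s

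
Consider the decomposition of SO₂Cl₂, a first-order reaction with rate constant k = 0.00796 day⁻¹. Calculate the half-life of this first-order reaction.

87.08 day

Step 1: For a first-order reaction, t₁/₂ = ln(2)/k
Step 2: t₁/₂ = ln(2)/0.00796
Step 3: t₁/₂ = 0.6931/0.00796 = 87.08 day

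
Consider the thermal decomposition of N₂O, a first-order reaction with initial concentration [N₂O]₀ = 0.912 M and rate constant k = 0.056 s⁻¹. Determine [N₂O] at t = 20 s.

0.2976 M

Step 1: For a first-order reaction: [N₂O] = [N₂O]₀ × e^(-kt)
Step 2: [N₂O] = 0.912 × e^(-0.056 × 20)
Step 3: [N₂O] = 0.912 × e^(-1.12)
Step 4: [N₂O] = 0.912 × 0.32628 = 0.2976 M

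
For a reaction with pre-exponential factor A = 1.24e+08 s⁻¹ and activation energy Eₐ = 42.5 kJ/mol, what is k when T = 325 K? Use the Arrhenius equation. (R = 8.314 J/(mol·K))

1.83e+01 s⁻¹

Step 1: Use the Arrhenius equation: k = A × exp(-Eₐ/RT)
Step 2: Convert Eₐ to J/mol: 42.5 kJ/mol = 42500 J/mol
Step 3: Calculate the exponent: -Eₐ/(RT) = -42500/(8.314 × 325) = -15.72880
Step 4: k = 1.24e+08 × exp(-15.72880)
Step 5: k = 1.24e+08 × 1.47594e-07 = 1.8302e+01 s⁻¹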